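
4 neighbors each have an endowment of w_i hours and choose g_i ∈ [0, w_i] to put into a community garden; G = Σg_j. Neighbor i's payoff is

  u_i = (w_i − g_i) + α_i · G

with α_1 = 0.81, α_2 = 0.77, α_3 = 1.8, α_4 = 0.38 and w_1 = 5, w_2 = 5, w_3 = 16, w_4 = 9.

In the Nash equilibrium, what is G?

16

∂u_i/∂g_i = α_i − 1, so neighbor i contributes w_i if α_i > 1, else 0.
α_i > 1 for i ∈ {3}; NE contributions (0, 0, 16, 0), G = 16.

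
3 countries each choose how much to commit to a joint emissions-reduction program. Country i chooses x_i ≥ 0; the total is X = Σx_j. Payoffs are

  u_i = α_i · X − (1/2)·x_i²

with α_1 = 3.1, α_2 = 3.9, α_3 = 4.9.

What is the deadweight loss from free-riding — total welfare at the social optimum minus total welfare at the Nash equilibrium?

95.22

Country i's FOC: ∂u_i/∂x_i = α_i − x_i = 0, so x_i* = α_i.
NE contributions = (3.1, 3.9, 4.9); X = 11.9.
W^NE = (Σα)·X − ½Σα_i² = 11.9² − ½·48.83 = 117.195.
Planner sets x_i = Σα_j = 11.9 for every i, so X^SO = 3·11.9 = 35.7.
W^SO = (Σα)·X^SO − ½·3·(Σα)² = (3/2)·11.9² = 212.415.
Deadweight loss = W^SO − W^NE = 95.22.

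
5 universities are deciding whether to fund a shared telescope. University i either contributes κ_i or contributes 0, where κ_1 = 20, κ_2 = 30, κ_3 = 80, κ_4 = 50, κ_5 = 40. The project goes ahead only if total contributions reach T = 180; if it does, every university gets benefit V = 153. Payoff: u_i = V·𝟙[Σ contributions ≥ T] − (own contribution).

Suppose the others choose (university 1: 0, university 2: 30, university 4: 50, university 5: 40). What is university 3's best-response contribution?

80

Others' total = 120. Contributing 80 brings total to 200 ≥ 180: gain V − κ_3 = 73.
Best response: 80.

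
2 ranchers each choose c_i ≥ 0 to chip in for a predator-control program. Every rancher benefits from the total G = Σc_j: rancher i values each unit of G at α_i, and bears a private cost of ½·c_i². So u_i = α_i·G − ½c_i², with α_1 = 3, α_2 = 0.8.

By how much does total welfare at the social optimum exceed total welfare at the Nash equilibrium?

4.82

Rancher i's FOC: ∂u_i/∂c_i = α_i − c_i = 0, so c_i* = α_i.
NE contributions = (3, 0.8); G = 3.8.
W^NE = (Σα)·G − ½Σα_i² = 3.8² − ½·9.64 = 9.62.
Planner sets c_i = Σα_j = 3.8 for every i, so G^SO = 2·3.8 = 7.6.
W^SO = (Σα)·G^SO − ½·2·(Σα)² = (2/2)·3.8² = 14.44.
Deadweight loss = W^SO − W^NE = 4.82.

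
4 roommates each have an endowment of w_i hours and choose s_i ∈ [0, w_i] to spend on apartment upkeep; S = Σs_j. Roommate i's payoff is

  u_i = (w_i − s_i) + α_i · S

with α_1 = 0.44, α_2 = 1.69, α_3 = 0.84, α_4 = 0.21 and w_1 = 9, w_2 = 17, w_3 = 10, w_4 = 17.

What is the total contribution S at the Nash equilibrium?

∂u_i/∂s_i = α_i − 1, so roommate i contributes w_i if α_i > 1, else 0.
α_i > 1 for i ∈ {2}; NE contributions (0, 17, 0, 0), S = 17.

17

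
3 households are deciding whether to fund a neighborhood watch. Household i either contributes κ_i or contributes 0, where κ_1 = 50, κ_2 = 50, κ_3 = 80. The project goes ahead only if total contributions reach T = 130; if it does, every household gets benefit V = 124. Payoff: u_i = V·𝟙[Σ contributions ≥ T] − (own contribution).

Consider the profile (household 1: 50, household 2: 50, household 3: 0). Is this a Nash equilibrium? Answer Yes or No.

No

Total = 100 < 130: not provided.
Household 1 (pledges 50, payoff -50): dropping to 0 → total 50, payoff 0. Profitable deviation.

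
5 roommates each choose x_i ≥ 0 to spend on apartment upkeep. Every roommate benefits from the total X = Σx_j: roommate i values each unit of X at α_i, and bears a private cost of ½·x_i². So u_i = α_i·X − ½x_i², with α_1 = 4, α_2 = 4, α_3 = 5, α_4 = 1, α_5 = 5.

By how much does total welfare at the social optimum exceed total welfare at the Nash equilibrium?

Roommate i's FOC: ∂u_i/∂x_i = α_i − x_i = 0, so x_i* = α_i.
NE contributions = (4, 4, 5, 1, 5); X = 19.
W^NE = (Σα)·X − ½Σα_i² = 19² − ½·83 = 319.5.
Planner sets x_i = Σα_j = 19 for every i, so X^SO = 5·19 = 95.
W^SO = (Σα)·X^SO − ½·5·(Σα)² = (5/2)·19² = 902.5.
Deadweight loss = W^SO − W^NE = 583.

583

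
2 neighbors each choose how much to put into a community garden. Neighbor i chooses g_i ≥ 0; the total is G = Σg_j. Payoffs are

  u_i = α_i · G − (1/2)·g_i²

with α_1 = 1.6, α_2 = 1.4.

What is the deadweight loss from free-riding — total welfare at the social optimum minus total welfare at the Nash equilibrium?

2.26

Neighbor i's FOC: ∂u_i/∂g_i = α_i − g_i = 0, so g_i* = α_i.
NE contributions = (1.6, 1.4); G = 3.
W^NE = (Σα)·G − ½Σα_i² = 3² − ½·4.52 = 6.74.
Planner sets g_i = Σα_j = 3 for every i, so G^SO = 2·3 = 6.
W^SO = (Σα)·G^SO − ½·2·(Σα)² = (2/2)·3² = 9.
Deadweight loss = W^SO − W^NE = 2.26.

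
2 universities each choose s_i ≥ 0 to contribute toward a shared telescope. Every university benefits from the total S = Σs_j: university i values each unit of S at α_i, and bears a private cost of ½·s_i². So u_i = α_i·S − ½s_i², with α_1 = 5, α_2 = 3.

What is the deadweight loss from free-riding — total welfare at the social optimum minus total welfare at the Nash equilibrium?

University i's FOC: ∂u_i/∂s_i = α_i − s_i = 0, so s_i* = α_i.
NE contributions = (5, 3); S = 8.
W^NE = (Σα)·S − ½Σα_i² = 8² − ½·34 = 47.
Planner sets s_i = Σα_j = 8 for every i, so S^SO = 2·8 = 16.
W^SO = (Σα)·S^SO − ½·2·(Σα)² = (2/2)·8² = 64.
Deadweight loss = W^SO − W^NE = 17.

17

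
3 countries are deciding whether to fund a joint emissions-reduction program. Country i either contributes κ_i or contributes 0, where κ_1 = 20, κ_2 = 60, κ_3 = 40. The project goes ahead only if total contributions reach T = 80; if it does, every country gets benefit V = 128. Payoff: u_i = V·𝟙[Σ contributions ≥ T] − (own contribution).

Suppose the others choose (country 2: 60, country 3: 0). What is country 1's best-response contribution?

20

Others' total = 60. Contributing 20 brings total to 80 ≥ 80: gain V − κ_1 = 108.
Best response: 20.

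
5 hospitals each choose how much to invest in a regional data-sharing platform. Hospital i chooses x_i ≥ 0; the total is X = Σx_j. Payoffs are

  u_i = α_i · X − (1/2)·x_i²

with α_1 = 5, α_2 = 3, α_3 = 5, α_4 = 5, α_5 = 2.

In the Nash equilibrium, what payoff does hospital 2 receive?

55.5

Hospital i's FOC: ∂u_i/∂x_i = α_i − x_i = 0, so x_i* = α_i.
NE contributions = (5, 3, 5, 5, 2); X = 20.
u_2 = α_2·X − ½·(x_2)² = 3·20 − ½·3² = 55.5.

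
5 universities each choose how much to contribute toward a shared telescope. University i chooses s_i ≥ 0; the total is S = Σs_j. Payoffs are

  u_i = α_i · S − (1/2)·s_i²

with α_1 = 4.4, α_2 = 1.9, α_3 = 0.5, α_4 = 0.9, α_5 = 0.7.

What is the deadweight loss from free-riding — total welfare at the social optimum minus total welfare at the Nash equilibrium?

118.1

University i's FOC: ∂u_i/∂s_i = α_i − s_i = 0, so s_i* = α_i.
NE contributions = (4.4, 1.9, 0.5, 0.9, 0.7); S = 8.4.
W^NE = (Σα)·S − ½Σα_i² = 8.4² − ½·24.52 = 58.3.
Planner sets s_i = Σα_j = 8.4 for every i, so S^SO = 5·8.4 = 42.
W^SO = (Σα)·S^SO − ½·5·(Σα)² = (5/2)·8.4² = 176.4.
Deadweight loss = W^SO − W^NE = 118.1.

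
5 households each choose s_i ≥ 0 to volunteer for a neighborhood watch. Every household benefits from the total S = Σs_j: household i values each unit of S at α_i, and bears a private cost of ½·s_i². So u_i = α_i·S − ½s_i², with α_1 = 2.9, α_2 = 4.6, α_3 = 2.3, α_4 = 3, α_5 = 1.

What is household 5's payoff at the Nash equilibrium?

Household i's FOC: ∂u_i/∂s_i = α_i − s_i = 0, so s_i* = α_i.
NE contributions = (2.9, 4.6, 2.3, 3, 1); S = 13.8.
u_5 = α_5·S − ½·(s_5)² = 1·13.8 − ½·1² = 13.3.

13.3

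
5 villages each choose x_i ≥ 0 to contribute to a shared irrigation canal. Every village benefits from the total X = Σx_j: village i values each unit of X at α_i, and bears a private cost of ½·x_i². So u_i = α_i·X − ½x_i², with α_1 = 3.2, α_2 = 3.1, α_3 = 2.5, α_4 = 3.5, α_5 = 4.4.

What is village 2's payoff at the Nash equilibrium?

46.965

Village i's FOC: ∂u_i/∂x_i = α_i − x_i = 0, so x_i* = α_i.
NE contributions = (3.2, 3.1, 2.5, 3.5, 4.4); X = 16.7.
u_2 = α_2·X − ½·(x_2)² = 3.1·16.7 − ½·3.1² = 46.965.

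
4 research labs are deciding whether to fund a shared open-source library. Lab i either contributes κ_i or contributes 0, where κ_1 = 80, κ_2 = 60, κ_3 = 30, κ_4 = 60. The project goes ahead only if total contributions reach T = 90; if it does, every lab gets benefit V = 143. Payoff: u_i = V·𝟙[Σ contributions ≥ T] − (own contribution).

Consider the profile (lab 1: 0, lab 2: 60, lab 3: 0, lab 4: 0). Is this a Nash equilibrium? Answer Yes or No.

Total = 60 < 90: not provided.
Lab 1 (pledges 0, payoff 0): pledging 80 → total 140, payoff 63. Profitable deviation.

No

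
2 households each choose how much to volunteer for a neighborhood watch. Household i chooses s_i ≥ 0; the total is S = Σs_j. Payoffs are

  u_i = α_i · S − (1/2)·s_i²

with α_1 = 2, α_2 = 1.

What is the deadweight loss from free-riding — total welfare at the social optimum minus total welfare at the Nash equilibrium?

2.5

Household i's FOC: ∂u_i/∂s_i = α_i − s_i = 0, so s_i* = α_i.
NE contributions = (2, 1); S = 3.
W^NE = (Σα)·S − ½Σα_i² = 3² − ½·5 = 6.5.
Planner sets s_i = Σα_j = 3 for every i, so S^SO = 2·3 = 6.
W^SO = (Σα)·S^SO − ½·2·(Σα)² = (2/2)·3² = 9.
Deadweight loss = W^SO − W^NE = 2.5.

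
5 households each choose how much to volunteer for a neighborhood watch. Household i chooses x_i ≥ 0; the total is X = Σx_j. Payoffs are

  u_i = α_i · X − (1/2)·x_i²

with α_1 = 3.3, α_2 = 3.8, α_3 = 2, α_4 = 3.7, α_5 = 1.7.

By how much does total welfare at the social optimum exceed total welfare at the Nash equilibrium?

Household i's FOC: ∂u_i/∂x_i = α_i − x_i = 0, so x_i* = α_i.
NE contributions = (3.3, 3.8, 2, 3.7, 1.7); X = 14.5.
W^NE = (Σα)·X − ½Σα_i² = 14.5² − ½·45.91 = 187.295.
Planner sets x_i = Σα_j = 14.5 for every i, so X^SO = 5·14.5 = 72.5.
W^SO = (Σα)·X^SO − ½·5·(Σα)² = (5/2)·14.5² = 525.625.
Deadweight loss = W^SO − W^NE = 338.33.

338.33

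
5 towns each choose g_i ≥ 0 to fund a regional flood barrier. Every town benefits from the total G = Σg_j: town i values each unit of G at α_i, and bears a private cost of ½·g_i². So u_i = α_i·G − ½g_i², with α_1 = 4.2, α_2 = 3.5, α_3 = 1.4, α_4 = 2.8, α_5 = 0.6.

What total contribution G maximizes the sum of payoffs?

62.5

Planner FOC: ∂(Σu_j)/∂g_i = (Σα_j) − g_i = 0, so g_i^SO = Σα_j = 12.5 for every i; G^SO = 62.5.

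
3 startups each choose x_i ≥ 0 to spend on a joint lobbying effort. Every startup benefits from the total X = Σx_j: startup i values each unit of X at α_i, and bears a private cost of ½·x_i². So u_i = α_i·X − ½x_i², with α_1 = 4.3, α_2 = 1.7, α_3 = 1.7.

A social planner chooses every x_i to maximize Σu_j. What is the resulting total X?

Planner FOC: ∂(Σu_j)/∂x_i = (Σα_j) − x_i = 0, so x_i^SO = Σα_j = 7.7 for every i; X^SO = 23.1.

23.1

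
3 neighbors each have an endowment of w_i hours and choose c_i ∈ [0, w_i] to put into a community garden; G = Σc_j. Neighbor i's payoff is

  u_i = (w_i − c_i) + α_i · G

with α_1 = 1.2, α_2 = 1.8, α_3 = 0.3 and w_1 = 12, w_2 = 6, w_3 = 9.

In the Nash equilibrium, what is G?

∂u_i/∂c_i = α_i − 1, so neighbor i contributes w_i if α_i > 1, else 0.
α_i > 1 for i ∈ {1, 2}; NE contributions (12, 6, 0), G = 18.

18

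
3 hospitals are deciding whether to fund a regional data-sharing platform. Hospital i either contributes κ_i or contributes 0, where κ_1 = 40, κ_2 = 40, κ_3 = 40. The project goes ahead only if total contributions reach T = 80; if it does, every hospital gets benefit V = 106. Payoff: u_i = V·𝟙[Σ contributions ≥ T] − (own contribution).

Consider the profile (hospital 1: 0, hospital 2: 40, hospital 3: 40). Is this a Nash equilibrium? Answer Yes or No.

Yes

Total = 80 ≥ 80: provided.
Hospital 1 (pledges 0, payoff 106): pledging 40 → total 120, payoff 66. No gain.
Hospital 2 (pledges 40, payoff 66): dropping to 0 → total 40, payoff 0. No gain.
Hospital 3 (pledges 40, payoff 66): dropping to 0 → total 40, payoff 0. No gain.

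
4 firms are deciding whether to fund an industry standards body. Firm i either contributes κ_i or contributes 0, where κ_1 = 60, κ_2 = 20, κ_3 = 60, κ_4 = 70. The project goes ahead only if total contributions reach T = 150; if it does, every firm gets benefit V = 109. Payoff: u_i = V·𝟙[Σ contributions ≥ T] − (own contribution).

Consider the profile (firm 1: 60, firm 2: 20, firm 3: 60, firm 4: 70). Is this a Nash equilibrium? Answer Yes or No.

Total = 210 ≥ 150: provided.
Firm 1 (pledges 60, payoff 49): dropping to 0 → total 150, payoff 109. Profitable deviation.

No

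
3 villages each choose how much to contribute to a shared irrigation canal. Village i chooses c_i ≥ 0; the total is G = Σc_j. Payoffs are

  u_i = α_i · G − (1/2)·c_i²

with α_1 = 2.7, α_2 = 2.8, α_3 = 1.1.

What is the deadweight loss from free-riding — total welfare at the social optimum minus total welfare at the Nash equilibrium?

Village i's FOC: ∂u_i/∂c_i = α_i − c_i = 0, so c_i* = α_i.
NE contributions = (2.7, 2.8, 1.1); G = 6.6.
W^NE = (Σα)·G − ½Σα_i² = 6.6² − ½·16.34 = 35.39.
Planner sets c_i = Σα_j = 6.6 for every i, so G^SO = 3·6.6 = 19.8.
W^SO = (Σα)·G^SO − ½·3·(Σα)² = (3/2)·6.6² = 65.34.
Deadweight loss = W^SO − W^NE = 29.95.

29.95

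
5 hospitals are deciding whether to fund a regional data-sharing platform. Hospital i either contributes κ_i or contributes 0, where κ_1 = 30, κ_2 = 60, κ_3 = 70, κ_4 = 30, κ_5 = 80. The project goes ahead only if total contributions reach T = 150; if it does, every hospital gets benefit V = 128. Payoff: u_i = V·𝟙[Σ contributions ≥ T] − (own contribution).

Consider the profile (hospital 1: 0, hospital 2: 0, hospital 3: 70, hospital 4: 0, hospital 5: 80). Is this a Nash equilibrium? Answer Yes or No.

Yes

Total = 150 ≥ 150: provided.
Hospital 1 (pledges 0, payoff 128): pledging 30 → total 180, payoff 98. No gain.
Hospital 2 (pledges 0, payoff 128): pledging 60 → total 210, payoff 68. No gain.
Hospital 3 (pledges 70, payoff 58): dropping to 0 → total 80, payoff 0. No gain.
Hospital 4 (pledges 0, payoff 128): pledging 30 → total 180, payoff 98. No gain.
Hospital 5 (pledges 80, payoff 48): dropping to 0 → total 70, payoff 0. No gain.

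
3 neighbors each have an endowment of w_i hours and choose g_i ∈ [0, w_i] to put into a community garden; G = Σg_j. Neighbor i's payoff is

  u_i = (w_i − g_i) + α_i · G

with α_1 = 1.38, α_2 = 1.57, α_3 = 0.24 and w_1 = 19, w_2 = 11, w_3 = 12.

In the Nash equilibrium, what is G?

∂u_i/∂g_i = α_i − 1, so neighbor i contributes w_i if α_i > 1, else 0.
α_i > 1 for i ∈ {1, 2}; NE contributions (19, 11, 0), G = 30.

30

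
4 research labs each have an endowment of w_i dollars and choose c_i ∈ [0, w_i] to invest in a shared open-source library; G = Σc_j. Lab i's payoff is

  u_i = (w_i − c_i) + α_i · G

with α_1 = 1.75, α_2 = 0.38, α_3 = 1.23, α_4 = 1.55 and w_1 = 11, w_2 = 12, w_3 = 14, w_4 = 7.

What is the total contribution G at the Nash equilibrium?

∂u_i/∂c_i = α_i − 1, so lab i contributes w_i if α_i > 1, else 0.
α_i > 1 for i ∈ {1, 3, 4}; NE contributions (11, 0, 14, 7), G = 32.

32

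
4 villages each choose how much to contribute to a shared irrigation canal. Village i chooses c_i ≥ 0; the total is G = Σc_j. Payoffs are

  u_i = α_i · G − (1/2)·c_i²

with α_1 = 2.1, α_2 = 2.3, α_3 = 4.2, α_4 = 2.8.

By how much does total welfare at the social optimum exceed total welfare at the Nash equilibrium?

147.55

Village i's FOC: ∂u_i/∂c_i = α_i − c_i = 0, so c_i* = α_i.
NE contributions = (2.1, 2.3, 4.2, 2.8); G = 11.4.
W^NE = (Σα)·G − ½Σα_i² = 11.4² − ½·35.18 = 112.37.
Planner sets c_i = Σα_j = 11.4 for every i, so G^SO = 4·11.4 = 45.6.
W^SO = (Σα)·G^SO − ½·4·(Σα)² = (4/2)·11.4² = 259.92.
Deadweight loss = W^SO − W^NE = 147.55.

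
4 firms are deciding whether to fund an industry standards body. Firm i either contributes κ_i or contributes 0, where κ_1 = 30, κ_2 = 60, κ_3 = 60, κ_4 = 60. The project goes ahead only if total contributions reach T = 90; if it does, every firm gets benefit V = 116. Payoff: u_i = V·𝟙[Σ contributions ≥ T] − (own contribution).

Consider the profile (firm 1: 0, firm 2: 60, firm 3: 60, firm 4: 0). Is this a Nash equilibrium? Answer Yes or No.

Yes

Total = 120 ≥ 90: provided.
Firm 1 (pledges 0, payoff 116): pledging 30 → total 150, payoff 86. No gain.
Firm 2 (pledges 60, payoff 56): dropping to 0 → total 60, payoff 0. No gain.
Firm 3 (pledges 60, payoff 56): dropping to 0 → total 60, payoff 0. No gain.
Firm 4 (pledges 0, payoff 116): pledging 60 → total 180, payoff 56. No gain.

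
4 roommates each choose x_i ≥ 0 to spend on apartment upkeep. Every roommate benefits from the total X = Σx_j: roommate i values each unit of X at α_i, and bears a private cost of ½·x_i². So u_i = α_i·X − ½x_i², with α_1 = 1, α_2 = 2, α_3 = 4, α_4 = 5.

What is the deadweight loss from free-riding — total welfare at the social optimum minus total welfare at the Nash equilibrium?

Roommate i's FOC: ∂u_i/∂x_i = α_i − x_i = 0, so x_i* = α_i.
NE contributions = (1, 2, 4, 5); X = 12.
W^NE = (Σα)·X − ½Σα_i² = 12² − ½·46 = 121.
Planner sets x_i = Σα_j = 12 for every i, so X^SO = 4·12 = 48.
W^SO = (Σα)·X^SO − ½·4·(Σα)² = (4/2)·12² = 288.
Deadweight loss = W^SO − W^NE = 167.

167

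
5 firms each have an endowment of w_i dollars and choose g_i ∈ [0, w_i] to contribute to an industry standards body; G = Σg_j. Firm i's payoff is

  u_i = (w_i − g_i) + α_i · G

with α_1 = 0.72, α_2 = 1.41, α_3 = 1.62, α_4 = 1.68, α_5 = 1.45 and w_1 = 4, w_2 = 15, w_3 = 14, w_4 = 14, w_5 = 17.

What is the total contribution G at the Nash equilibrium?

60

∂u_i/∂g_i = α_i − 1, so firm i contributes w_i if α_i > 1, else 0.
α_i > 1 for i ∈ {2, 3, 4, 5}; NE contributions (0, 15, 14, 14, 17), G = 60.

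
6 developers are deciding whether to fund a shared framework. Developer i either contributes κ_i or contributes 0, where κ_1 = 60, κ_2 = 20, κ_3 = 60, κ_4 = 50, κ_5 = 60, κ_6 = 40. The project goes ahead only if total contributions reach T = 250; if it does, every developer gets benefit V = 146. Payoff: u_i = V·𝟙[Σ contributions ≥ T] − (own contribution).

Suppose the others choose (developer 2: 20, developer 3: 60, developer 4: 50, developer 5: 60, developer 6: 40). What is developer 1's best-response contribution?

60

Others' total = 230. Contributing 60 brings total to 290 ≥ 250: gain V − κ_1 = 86.
Best response: 60.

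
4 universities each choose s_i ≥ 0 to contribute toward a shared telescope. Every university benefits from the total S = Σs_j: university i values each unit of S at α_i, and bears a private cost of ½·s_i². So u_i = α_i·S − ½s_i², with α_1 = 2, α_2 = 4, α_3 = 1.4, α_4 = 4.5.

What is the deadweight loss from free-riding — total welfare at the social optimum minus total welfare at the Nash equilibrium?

University i's FOC: ∂u_i/∂s_i = α_i − s_i = 0, so s_i* = α_i.
NE contributions = (2, 4, 1.4, 4.5); S = 11.9.
W^NE = (Σα)·S − ½Σα_i² = 11.9² − ½·42.21 = 120.505.
Planner sets s_i = Σα_j = 11.9 for every i, so S^SO = 4·11.9 = 47.6.
W^SO = (Σα)·S^SO − ½·4·(Σα)² = (4/2)·11.9² = 283.22.
Deadweight loss = W^SO − W^NE = 162.715.

162.715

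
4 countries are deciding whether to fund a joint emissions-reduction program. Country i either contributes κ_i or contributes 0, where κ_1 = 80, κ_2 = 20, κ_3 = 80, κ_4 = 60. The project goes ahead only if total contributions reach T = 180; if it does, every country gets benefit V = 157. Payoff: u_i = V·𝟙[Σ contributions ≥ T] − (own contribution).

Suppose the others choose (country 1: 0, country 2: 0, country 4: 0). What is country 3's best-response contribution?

Others' total = 0. Even contributing 80 gives 80 < 180: no benefit either way.
Best response: 0.

0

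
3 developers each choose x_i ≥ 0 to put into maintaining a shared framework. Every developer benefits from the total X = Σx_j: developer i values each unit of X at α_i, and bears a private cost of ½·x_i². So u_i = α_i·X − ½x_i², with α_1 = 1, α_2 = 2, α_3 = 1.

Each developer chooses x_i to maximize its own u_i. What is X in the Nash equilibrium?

4

Developer i's FOC: ∂u_i/∂x_i = α_i − x_i = 0, so x_i* = α_i.
NE contributions = (1, 2, 1); X = 4.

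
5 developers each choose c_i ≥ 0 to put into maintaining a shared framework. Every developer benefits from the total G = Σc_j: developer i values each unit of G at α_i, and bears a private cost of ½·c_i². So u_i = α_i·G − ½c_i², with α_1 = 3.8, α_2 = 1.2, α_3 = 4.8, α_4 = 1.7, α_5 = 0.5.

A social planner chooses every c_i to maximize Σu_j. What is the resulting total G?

60

Planner FOC: ∂(Σu_j)/∂c_i = (Σα_j) − c_i = 0, so c_i^SO = Σα_j = 12 for every i; G^SO = 60.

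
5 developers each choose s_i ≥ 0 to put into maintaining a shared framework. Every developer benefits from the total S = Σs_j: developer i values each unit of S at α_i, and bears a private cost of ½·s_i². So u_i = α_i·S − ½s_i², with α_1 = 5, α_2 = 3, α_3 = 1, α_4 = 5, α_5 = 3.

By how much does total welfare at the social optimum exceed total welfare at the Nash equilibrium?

Developer i's FOC: ∂u_i/∂s_i = α_i − s_i = 0, so s_i* = α_i.
NE contributions = (5, 3, 1, 5, 3); S = 17.
W^NE = (Σα)·S − ½Σα_i² = 17² − ½·69 = 254.5.
Planner sets s_i = Σα_j = 17 for every i, so S^SO = 5·17 = 85.
W^SO = (Σα)·S^SO − ½·5·(Σα)² = (5/2)·17² = 722.5.
Deadweight loss = W^SO − W^NE = 468.

468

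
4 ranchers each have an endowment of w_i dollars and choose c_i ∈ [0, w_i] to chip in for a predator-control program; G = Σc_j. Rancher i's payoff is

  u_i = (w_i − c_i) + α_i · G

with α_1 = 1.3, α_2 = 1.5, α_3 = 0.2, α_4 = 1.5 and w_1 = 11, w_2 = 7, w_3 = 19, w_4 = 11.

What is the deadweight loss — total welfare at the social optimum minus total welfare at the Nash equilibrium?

∂u_i/∂c_i = α_i − 1, so rancher i contributes w_i if α_i > 1, else 0.
α_i > 1 for i ∈ {1, 2, 4}; NE contributions (11, 7, 0, 11), G = 29.
W^NE = Σw_i − G^NE + (Σα_i)·G^NE = 48 + 3.5·29 = 149.5.
Planner: ∂(Σu_j)/∂c_i = Σα_j − 1 = 3.5 > 0, so everyone contributes w_i; G^SO = 48, W^SO = 48 + 3.5·48 = 216.
Deadweight loss = 66.5.

66.5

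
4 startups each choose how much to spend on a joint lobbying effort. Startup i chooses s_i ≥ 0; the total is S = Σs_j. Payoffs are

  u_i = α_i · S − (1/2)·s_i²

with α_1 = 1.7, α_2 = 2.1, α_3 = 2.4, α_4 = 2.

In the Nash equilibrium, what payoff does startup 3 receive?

Startup i's FOC: ∂u_i/∂s_i = α_i − s_i = 0, so s_i* = α_i.
NE contributions = (1.7, 2.1, 2.4, 2); S = 8.2.
u_3 = α_3·S − ½·(s_3)² = 2.4·8.2 − ½·2.4² = 16.8.

16.8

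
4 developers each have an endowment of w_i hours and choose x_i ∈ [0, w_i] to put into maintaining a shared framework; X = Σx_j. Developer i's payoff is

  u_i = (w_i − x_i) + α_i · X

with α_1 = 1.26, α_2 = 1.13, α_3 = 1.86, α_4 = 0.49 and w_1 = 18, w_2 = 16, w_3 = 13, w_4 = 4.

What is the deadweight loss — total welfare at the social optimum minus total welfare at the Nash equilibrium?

14.96

∂u_i/∂x_i = α_i − 1, so developer i contributes w_i if α_i > 1, else 0.
α_i > 1 for i ∈ {1, 2, 3}; NE contributions (18, 16, 13, 0), X = 47.
W^NE = Σw_i − X^NE + (Σα_i)·X^NE = 51 + 3.74·47 = 226.78.
Planner: ∂(Σu_j)/∂x_i = Σα_j − 1 = 3.74 > 0, so everyone contributes w_i; X^SO = 51, W^SO = 51 + 3.74·51 = 241.74.
Deadweight loss = 14.96.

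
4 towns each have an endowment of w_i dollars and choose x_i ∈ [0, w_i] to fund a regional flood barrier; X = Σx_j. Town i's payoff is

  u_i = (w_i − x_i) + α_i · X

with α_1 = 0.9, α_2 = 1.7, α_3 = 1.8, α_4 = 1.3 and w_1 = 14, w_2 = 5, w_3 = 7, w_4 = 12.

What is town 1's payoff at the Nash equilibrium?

35.6

∂u_i/∂x_i = α_i − 1, so town i contributes w_i if α_i > 1, else 0.
α_i > 1 for i ∈ {2, 3, 4}; NE contributions (0, 5, 7, 12), X = 24.
u_1 = (14 − 0) + 0.9·24 = 35.6.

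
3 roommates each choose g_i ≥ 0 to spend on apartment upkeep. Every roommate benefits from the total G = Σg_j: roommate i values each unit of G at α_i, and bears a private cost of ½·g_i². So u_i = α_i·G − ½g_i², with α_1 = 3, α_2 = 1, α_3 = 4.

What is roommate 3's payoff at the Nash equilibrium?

24

Roommate i's FOC: ∂u_i/∂g_i = α_i − g_i = 0, so g_i* = α_i.
NE contributions = (3, 1, 4); G = 8.
u_3 = α_3·G − ½·(g_3)² = 4·8 − ½·4² = 24.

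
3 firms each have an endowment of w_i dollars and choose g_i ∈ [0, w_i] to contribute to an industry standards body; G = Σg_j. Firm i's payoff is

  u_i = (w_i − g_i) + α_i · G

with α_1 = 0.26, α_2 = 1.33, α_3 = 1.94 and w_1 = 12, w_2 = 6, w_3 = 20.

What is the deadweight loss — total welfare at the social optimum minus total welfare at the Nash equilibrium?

30.36

∂u_i/∂g_i = α_i − 1, so firm i contributes w_i if α_i > 1, else 0.
α_i > 1 for i ∈ {2, 3}; NE contributions (0, 6, 20), G = 26.
W^NE = Σw_i − G^NE + (Σα_i)·G^NE = 38 + 2.53·26 = 103.78.
Planner: ∂(Σu_j)/∂g_i = Σα_j − 1 = 2.53 > 0, so everyone contributes w_i; G^SO = 38, W^SO = 38 + 2.53·38 = 134.14.
Deadweight loss = 30.36.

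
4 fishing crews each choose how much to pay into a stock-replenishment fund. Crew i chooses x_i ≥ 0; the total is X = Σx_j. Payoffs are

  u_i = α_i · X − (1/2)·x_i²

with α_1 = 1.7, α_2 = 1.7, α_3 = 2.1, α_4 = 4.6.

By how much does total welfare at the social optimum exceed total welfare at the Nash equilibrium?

117.685

Crew i's FOC: ∂u_i/∂x_i = α_i − x_i = 0, so x_i* = α_i.
NE contributions = (1.7, 1.7, 2.1, 4.6); X = 10.1.
W^NE = (Σα)·X − ½Σα_i² = 10.1² − ½·31.35 = 86.335.
Planner sets x_i = Σα_j = 10.1 for every i, so X^SO = 4·10.1 = 40.4.
W^SO = (Σα)·X^SO − ½·4·(Σα)² = (4/2)·10.1² = 204.02.
Deadweight loss = W^SO − W^NE = 117.685.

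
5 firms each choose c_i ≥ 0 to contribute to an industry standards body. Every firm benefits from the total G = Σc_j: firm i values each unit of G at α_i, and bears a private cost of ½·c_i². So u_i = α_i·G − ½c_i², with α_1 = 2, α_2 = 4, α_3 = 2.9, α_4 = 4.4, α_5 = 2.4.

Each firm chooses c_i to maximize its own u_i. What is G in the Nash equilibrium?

Firm i's FOC: ∂u_i/∂c_i = α_i − c_i = 0, so c_i* = α_i.
NE contributions = (2, 4, 2.9, 4.4, 2.4); G = 15.7.

15.7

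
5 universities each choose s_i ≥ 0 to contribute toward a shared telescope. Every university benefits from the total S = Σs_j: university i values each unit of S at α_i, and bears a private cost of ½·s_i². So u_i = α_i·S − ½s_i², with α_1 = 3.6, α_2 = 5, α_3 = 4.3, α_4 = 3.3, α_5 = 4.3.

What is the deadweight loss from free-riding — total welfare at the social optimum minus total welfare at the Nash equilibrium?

University i's FOC: ∂u_i/∂s_i = α_i − s_i = 0, so s_i* = α_i.
NE contributions = (3.6, 5, 4.3, 3.3, 4.3); S = 20.5.
W^NE = (Σα)·S − ½Σα_i² = 20.5² − ½·85.83 = 377.335.
Planner sets s_i = Σα_j = 20.5 for every i, so S^SO = 5·20.5 = 102.5.
W^SO = (Σα)·S^SO − ½·5·(Σα)² = (5/2)·20.5² = 1050.625.
Deadweight loss = W^SO − W^NE = 673.29.

673.29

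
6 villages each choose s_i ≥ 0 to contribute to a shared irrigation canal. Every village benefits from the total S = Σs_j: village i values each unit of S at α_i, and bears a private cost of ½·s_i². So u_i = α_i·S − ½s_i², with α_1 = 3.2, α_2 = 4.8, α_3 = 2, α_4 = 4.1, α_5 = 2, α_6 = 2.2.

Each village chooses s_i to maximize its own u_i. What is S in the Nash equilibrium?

18.3

Village i's FOC: ∂u_i/∂s_i = α_i − s_i = 0, so s_i* = α_i.
NE contributions = (3.2, 4.8, 2, 4.1, 2, 2.2); S = 18.3.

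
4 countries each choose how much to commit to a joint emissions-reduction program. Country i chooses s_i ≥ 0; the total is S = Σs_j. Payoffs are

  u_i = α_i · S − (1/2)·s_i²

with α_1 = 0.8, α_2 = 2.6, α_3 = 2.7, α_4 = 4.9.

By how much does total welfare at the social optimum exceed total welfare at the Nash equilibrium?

Country i's FOC: ∂u_i/∂s_i = α_i − s_i = 0, so s_i* = α_i.
NE contributions = (0.8, 2.6, 2.7, 4.9); S = 11.
W^NE = (Σα)·S − ½Σα_i² = 11² − ½·38.7 = 101.65.
Planner sets s_i = Σα_j = 11 for every i, so S^SO = 4·11 = 44.
W^SO = (Σα)·S^SO − ½·4·(Σα)² = (4/2)·11² = 242.
Deadweight loss = W^SO − W^NE = 140.35.

140.35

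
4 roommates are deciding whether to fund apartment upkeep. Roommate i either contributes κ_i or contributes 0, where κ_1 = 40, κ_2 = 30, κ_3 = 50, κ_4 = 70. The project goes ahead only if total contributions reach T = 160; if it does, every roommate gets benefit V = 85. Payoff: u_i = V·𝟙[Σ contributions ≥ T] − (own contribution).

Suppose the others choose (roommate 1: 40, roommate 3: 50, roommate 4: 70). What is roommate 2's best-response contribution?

Others' total = 160 ≥ 160; contributing adds cost 30 for no extra benefit.
Best response: 0.

0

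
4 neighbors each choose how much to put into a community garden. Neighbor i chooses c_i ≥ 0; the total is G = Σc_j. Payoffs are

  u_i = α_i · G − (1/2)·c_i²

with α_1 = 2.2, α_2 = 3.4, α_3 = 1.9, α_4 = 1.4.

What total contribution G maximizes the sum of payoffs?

35.6

Planner FOC: ∂(Σu_j)/∂c_i = (Σα_j) − c_i = 0, so c_i^SO = Σα_j = 8.9 for every i; G^SO = 35.6.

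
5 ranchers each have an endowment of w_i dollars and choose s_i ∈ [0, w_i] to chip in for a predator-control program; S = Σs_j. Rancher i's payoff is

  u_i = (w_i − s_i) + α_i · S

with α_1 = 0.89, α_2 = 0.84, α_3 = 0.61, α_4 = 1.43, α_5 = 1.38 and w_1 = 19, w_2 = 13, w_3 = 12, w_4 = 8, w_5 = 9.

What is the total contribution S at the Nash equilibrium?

∂u_i/∂s_i = α_i − 1, so rancher i contributes w_i if α_i > 1, else 0.
α_i > 1 for i ∈ {4, 5}; NE contributions (0, 0, 0, 8, 9), S = 17.

17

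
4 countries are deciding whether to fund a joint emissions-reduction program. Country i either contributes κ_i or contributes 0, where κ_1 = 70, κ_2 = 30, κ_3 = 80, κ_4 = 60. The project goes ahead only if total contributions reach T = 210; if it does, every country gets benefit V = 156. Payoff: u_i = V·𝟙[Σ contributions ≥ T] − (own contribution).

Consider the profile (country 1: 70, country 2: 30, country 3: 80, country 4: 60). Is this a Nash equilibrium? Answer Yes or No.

Total = 240 ≥ 210: provided.
Country 1 (pledges 70, payoff 86): dropping to 0 → total 170, payoff 0. No gain.
Country 2 (pledges 30, payoff 126): dropping to 0 → total 210, payoff 156. Profitable deviation.

No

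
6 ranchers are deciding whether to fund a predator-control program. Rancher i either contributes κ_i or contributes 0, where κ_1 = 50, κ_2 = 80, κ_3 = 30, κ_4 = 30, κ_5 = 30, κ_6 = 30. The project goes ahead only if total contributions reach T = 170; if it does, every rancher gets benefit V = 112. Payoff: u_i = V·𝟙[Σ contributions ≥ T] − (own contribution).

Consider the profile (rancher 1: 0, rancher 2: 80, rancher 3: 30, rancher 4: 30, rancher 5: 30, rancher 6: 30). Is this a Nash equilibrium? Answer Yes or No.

Total = 200 ≥ 170: provided.
Rancher 1 (pledges 0, payoff 112): pledging 50 → total 250, payoff 62. No gain.
Rancher 2 (pledges 80, payoff 32): dropping to 0 → total 120, payoff 0. No gain.
Rancher 3 (pledges 30, payoff 82): dropping to 0 → total 170, payoff 112. Profitable deviation.

No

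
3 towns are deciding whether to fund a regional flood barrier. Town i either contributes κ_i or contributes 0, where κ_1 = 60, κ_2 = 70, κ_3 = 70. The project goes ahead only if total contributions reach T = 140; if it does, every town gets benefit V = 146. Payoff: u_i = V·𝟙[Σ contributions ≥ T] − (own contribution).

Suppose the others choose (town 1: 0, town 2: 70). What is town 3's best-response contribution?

Others' total = 70. Contributing 70 brings total to 140 ≥ 140: gain V − κ_3 = 76.
Best response: 70.

70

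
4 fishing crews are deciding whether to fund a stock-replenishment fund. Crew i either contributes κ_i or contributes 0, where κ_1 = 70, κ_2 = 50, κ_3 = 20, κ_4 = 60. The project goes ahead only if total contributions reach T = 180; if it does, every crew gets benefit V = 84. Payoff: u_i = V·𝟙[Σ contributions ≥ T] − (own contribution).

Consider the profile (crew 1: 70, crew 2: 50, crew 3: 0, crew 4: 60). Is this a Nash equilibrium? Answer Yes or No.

Yes

Total = 180 ≥ 180: provided.
Crew 1 (pledges 70, payoff 14): dropping to 0 → total 110, payoff 0. No gain.
Crew 2 (pledges 50, payoff 34): dropping to 0 → total 130, payoff 0. No gain.
Crew 3 (pledges 0, payoff 84): pledging 20 → total 200, payoff 64. No gain.
Crew 4 (pledges 60, payoff 24): dropping to 0 → total 120, payoff 0. No gain.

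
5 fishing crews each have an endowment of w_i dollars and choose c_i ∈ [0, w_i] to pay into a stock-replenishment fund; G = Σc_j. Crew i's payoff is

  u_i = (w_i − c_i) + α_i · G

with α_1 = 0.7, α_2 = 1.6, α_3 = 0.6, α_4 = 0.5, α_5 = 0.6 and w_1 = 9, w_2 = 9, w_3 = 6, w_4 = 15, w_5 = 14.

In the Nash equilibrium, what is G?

∂u_i/∂c_i = α_i − 1, so crew i contributes w_i if α_i > 1, else 0.
α_i > 1 for i ∈ {2}; NE contributions (0, 9, 0, 0, 0), G = 9.

9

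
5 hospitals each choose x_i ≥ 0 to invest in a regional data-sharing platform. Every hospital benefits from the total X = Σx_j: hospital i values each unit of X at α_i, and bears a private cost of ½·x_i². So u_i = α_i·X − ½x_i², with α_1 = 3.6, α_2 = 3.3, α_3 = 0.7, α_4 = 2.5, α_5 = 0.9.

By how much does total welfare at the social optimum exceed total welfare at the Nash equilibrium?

197.2

Hospital i's FOC: ∂u_i/∂x_i = α_i − x_i = 0, so x_i* = α_i.
NE contributions = (3.6, 3.3, 0.7, 2.5, 0.9); X = 11.
W^NE = (Σα)·X − ½Σα_i² = 11² − ½·31.4 = 105.3.
Planner sets x_i = Σα_j = 11 for every i, so X^SO = 5·11 = 55.
W^SO = (Σα)·X^SO − ½·5·(Σα)² = (5/2)·11² = 302.5.
Deadweight loss = W^SO − W^NE = 197.2.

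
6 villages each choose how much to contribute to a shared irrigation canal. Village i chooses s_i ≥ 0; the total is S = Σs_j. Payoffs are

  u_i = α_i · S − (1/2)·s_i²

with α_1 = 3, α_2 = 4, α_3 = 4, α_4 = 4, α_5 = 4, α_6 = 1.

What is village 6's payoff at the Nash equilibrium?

19.5

Village i's FOC: ∂u_i/∂s_i = α_i − s_i = 0, so s_i* = α_i.
NE contributions = (3, 4, 4, 4, 4, 1); S = 20.
u_6 = α_6·S − ½·(s_6)² = 1·20 − ½·1² = 19.5.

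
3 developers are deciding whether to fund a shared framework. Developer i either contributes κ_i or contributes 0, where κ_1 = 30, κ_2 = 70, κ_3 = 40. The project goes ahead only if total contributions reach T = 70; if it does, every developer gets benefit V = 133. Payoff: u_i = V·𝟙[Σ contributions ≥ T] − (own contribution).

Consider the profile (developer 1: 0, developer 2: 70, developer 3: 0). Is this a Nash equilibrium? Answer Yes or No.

Total = 70 ≥ 70: provided.
Developer 1 (pledges 0, payoff 133): pledging 30 → total 100, payoff 103. No gain.
Developer 2 (pledges 70, payoff 63): dropping to 0 → total 0, payoff 0. No gain.
Developer 3 (pledges 0, payoff 133): pledging 40 → total 110, payoff 93. No gain.

Yes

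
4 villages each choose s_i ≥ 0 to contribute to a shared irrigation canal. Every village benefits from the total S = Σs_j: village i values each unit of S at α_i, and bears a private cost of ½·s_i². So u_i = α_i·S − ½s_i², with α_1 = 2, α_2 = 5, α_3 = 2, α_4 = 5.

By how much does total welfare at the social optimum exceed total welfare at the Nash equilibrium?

Village i's FOC: ∂u_i/∂s_i = α_i − s_i = 0, so s_i* = α_i.
NE contributions = (2, 5, 2, 5); S = 14.
W^NE = (Σα)·S − ½Σα_i² = 14² − ½·58 = 167.
Planner sets s_i = Σα_j = 14 for every i, so S^SO = 4·14 = 56.
W^SO = (Σα)·S^SO − ½·4·(Σα)² = (4/2)·14² = 392.
Deadweight loss = W^SO − W^NE = 225.

225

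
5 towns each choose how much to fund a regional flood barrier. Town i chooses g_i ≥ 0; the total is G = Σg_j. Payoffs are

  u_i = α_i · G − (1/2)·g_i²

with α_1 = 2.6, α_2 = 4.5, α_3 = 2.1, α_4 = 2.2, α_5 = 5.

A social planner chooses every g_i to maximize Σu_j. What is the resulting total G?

Planner FOC: ∂(Σu_j)/∂g_i = (Σα_j) − g_i = 0, so g_i^SO = Σα_j = 16.4 for every i; G^SO = 82.

82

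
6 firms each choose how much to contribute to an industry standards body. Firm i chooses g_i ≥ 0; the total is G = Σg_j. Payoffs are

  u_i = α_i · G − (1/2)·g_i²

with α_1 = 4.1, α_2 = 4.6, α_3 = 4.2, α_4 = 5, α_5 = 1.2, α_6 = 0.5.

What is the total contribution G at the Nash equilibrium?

Firm i's FOC: ∂u_i/∂g_i = α_i − g_i = 0, so g_i* = α_i.
NE contributions = (4.1, 4.6, 4.2, 5, 1.2, 0.5); G = 19.6.

19.6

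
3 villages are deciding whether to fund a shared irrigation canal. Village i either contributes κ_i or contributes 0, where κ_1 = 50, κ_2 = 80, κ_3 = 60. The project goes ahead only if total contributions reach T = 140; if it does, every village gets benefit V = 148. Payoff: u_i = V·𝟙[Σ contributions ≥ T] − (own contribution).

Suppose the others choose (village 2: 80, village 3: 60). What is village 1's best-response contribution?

Others' total = 140 ≥ 140; contributing adds cost 50 for no extra benefit.
Best response: 0.

0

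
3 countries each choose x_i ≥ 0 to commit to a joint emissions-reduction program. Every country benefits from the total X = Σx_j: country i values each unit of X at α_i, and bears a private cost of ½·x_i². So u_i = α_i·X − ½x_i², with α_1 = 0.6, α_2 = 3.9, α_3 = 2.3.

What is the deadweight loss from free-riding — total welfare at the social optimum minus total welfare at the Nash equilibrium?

Country i's FOC: ∂u_i/∂x_i = α_i − x_i = 0, so x_i* = α_i.
NE contributions = (0.6, 3.9, 2.3); X = 6.8.
W^NE = (Σα)·X − ½Σα_i² = 6.8² − ½·20.86 = 35.81.
Planner sets x_i = Σα_j = 6.8 for every i, so X^SO = 3·6.8 = 20.4.
W^SO = (Σα)·X^SO − ½·3·(Σα)² = (3/2)·6.8² = 69.36.
Deadweight loss = W^SO − W^NE = 33.55.

33.55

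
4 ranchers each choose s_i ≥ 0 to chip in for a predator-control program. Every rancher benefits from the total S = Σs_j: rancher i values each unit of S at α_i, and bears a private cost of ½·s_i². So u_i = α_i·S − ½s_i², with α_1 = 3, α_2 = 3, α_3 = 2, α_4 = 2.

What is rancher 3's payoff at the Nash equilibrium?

18

Rancher i's FOC: ∂u_i/∂s_i = α_i − s_i = 0, so s_i* = α_i.
NE contributions = (3, 3, 2, 2); S = 10.
u_3 = α_3·S − ½·(s_3)² = 2·10 − ½·2² = 18.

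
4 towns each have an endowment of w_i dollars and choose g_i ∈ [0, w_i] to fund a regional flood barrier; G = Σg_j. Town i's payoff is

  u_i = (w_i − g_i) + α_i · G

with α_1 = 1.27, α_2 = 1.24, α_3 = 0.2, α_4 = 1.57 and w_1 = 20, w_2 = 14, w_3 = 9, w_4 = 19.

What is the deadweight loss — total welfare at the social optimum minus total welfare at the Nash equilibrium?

∂u_i/∂g_i = α_i − 1, so town i contributes w_i if α_i > 1, else 0.
α_i > 1 for i ∈ {1, 2, 4}; NE contributions (20, 14, 0, 19), G = 53.
W^NE = Σw_i − G^NE + (Σα_i)·G^NE = 62 + 3.28·53 = 235.84.
Planner: ∂(Σu_j)/∂g_i = Σα_j − 1 = 3.28 > 0, so everyone contributes w_i; G^SO = 62, W^SO = 62 + 3.28·62 = 265.36.
Deadweight loss = 29.52.

29.52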